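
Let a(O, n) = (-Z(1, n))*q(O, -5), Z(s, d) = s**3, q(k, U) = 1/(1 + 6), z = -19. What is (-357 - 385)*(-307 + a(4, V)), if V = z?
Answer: 227900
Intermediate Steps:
q(k, U) = 1/7
V = -19
a(O, n) = -1/7 (a(O, n) = -1*1**3*(1/7) = -1*1*(1/7) = -1*1/7 = -1/7)
(-357 - 385)*(-307 + a(4, V)) = (-357 - 385)*(-307 - 1/7) = -742*(-2150/7) = 227900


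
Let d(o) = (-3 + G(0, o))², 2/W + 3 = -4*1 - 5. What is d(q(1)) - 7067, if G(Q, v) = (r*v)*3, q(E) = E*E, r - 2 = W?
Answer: -28243/4 ≈ -7060.8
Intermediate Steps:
W = -⅙ (W = 2/(-3 + (-4*1 - 5)) = 2/(-3 + (-4 - 5)) = 2/(-3 - 9) = 2/(-12) = 2*(-1/12) = -⅙ ≈ -0.16667)
r = 11/6 (r = 2 - ⅙ = 11/6 ≈ 1.8333)
q(E) = E²
G(Q, v) = 11*v/2 (G(Q, v) = (11*v/6)*3 = 11*v/2)
d(o) = (-3 + 11*o/2)²
d(q(1)) - 7067 = (-6 + 11*1²)²/4 - 7067 = (-6 + 11*1)²/4 - 7067 = (-6 + 11)²/4 - 7067 = (¼)*5² - 7067 = (¼)*25 - 7067 = 25/4 - 7067 = -28243/4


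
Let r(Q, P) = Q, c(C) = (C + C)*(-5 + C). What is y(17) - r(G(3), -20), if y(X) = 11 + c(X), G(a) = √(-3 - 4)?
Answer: 419 - I*√7 ≈ 419.0 - 2.6458*I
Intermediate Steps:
c(C) = 2*C*(-5 + C) (c(C) = (2*C)*(-5 + C) = 2*C*(-5 + C))
G(a) = I*√7 (G(a) = √(-7) = I*√7)
y(X) = 11 + 2*X*(-5 + X)
y(17) - r(G(3), -20) = (11 + 2*17*(-5 + 17)) - I*√7 = (11 + 2*17*12) - I*√7 = (11 + 408) - I*√7 = 419 - I*√7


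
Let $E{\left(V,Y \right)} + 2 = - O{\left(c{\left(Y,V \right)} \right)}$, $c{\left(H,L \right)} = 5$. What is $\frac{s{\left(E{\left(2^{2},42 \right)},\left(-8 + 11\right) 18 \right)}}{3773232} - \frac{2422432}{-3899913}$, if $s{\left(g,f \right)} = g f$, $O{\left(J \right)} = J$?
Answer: $\frac{8323245695}{13401891192} \approx 0.62105$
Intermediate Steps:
$E{\left(V,Y \right)} = -7$ ($E{\left(V,Y \right)} = -2 - 5 = -7$)
$s{\left(g,f \right)} = f g$
$\frac{s{\left(E{\left(2^{2},42 \right)},\left(-8 + 11\right) 18 \right)}}{3773232} - \frac{2422432}{-3899913} = \frac{\left(-8 + 11\right) 18 \left(-7\right)}{3773232} - \frac{2422432}{-3899913} = 3 \cdot 18 \left(-7\right) \frac{1}{3773232} - - \frac{39712}{63933} = 54 \left(-7\right) \frac{1}{3773232} + \frac{39712}{63933} = \left(-378\right) \frac{1}{3773232} + \frac{39712}{63933} = - \frac{21}{209624} + \frac{39712}{63933} = \frac{8323245695}{13401891192}$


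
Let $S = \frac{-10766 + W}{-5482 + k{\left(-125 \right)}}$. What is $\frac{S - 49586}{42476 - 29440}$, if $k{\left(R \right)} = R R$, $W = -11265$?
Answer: $- \frac{502972829}{132224148} \approx -3.8039$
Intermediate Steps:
$k{\left(R \right)} = R^{2}$
$S = - \frac{22031}{10143}$ ($S = \frac{-10766 - 11265}{-5482 + \left(-125\right)^{2}} = - \frac{22031}{-5482 + 15625} = - \frac{22031}{10143} \approx -2.172$)
$\frac{S - 49586}{42476 - 29440} = \frac{- \frac{22031}{10143} - 49586}{42476 - 29440} = - \frac{502972829}{10143 \left(42476 - 29440\right)} = - \frac{502972829}{10143 \cdot 13036} = \left(- \frac{502972829}{10143}\right) \frac{1}{13036} = - \frac{502972829}{132224148}$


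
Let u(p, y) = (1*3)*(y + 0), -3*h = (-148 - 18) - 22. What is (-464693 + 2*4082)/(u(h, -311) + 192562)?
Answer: -456529/191629 ≈ -2.3824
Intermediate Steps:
h = 188/3 (h = -((-148 - 18) - 22)/3 = -(-166 - 22)/3 = -⅓*(-188) = 188/3 ≈ 62.667)
u(p, y) = 3*y
(-464693 + 2*4082)/(u(h, -311) + 192562) = (-464693 + 2*4082)/(3*(-311) + 192562) = (-464693 + 8164)/(-933 + 192562) = -456529/191629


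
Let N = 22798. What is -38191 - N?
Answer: -60989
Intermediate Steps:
-38191 - N = -38191 - 1*22798 = -38191 - 22798 = -60989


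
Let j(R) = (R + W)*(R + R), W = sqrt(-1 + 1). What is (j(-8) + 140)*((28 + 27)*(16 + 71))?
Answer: 1282380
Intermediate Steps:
W = 0 (W = sqrt(0) = 0)
j(R) = 2*R**2 (j(R) = (R + 0)*(R + R) = R*(2*R) = 2*R**2)
(j(-8) + 140)*((28 + 27)*(16 + 71)) = (2*(-8)**2 + 140)*((28 + 27)*(16 + 71)) = (2*64 + 140)*(55*87) = (128 + 140)*4785 = 268*4785 = 1282380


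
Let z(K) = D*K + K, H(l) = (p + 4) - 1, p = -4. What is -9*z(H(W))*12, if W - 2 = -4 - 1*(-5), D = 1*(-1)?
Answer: 0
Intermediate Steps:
D = -1
W = 3 (W = 2 + (-4 - 1*(-5)) = 2 + (-4 + 5) = 2 + 1 = 3)
H(l) = -1 (H(l) = (-4 + 4) - 1 = 0 - 1 = -1)
z(K) = 0 (z(K) = -K + K = 0)
-9*z(H(W))*12 = -9*0*12 = 0*12 = 0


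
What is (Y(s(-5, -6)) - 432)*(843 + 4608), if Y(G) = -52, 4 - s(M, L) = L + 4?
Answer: -2638284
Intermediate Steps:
s(M, L) = -L (s(M, L) = 4 - (L + 4) = 4 - (4 + L) = 4 + (-4 - L) = -L)
(Y(s(-5, -6)) - 432)*(843 + 4608) = (-52 - 432)*(843 + 4608) = -484*5451 = -2638284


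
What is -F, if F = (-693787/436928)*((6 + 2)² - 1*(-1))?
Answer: 45096155/436928 ≈ 103.21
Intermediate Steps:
F = -45096155/436928 (F = (-693787*1/436928)*(8² + 1) = -693787*(64 + 1)/436928 = -693787/436928*65 = -45096155/436928 ≈ -103.21)
-F = -1*(-45096155/436928) = 45096155/436928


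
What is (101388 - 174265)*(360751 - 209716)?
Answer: -11006977695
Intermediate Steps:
(101388 - 174265)*(360751 - 209716) = -72877*151035 = -11006977695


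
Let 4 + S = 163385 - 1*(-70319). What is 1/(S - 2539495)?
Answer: -1/2305795 ≈ -4.3369e-7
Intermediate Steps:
S = 233700 (S = -4 + (163385 - 1*(-70319)) = -4 + (163385 + 70319) = -4 + 233704 = 233700)
1/(S - 2539495) = 1/(233700 - 2539495) = 1/(-2305795) = -1/2305795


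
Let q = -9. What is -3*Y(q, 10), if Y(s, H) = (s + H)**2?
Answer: -3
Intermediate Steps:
Y(s, H) = (H + s)**2
-3*Y(q, 10) = -3*(10 - 9)**2 = -3*1**2 = -3*1 = -3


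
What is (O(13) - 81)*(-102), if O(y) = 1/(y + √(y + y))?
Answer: 90780/11 + 102*√26/143 ≈ 8256.4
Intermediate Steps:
O(y) = 1/(y + √2*√y) (O(y) = 1/(y + √(2*y)) = 1/(y + √2*√y))
(O(13) - 81)*(-102) = (1/(13 + √2*√13) - 81)*(-102) = (1/(13 + √26) - 81)*(-102) = (-81 + 1/(13 + √26))*(-102) = 8262 - 102/(13 + √26)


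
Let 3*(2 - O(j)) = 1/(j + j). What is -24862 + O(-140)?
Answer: -20882399/840 ≈ -24860.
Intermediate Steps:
O(j) = 2 - 1/(6*j) (O(j) = 2 - 1/(3*(j + j)) = 2 - 1/(2*j)/3 = 2 - 1/(6*j))
-24862 + O(-140) = -24862 + (2 - ⅙/(-140)) = -24862 + (2 - ⅙*(-1/140)) = -24862 + (2 + 1/840) = -24862 + 1681/840 = -20882399/840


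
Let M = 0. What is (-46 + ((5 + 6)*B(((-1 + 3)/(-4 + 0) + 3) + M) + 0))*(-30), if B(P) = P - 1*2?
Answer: 1215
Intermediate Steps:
B(P) = -2 + P (B(P) = P - 2 = -2 + P)
(-46 + ((5 + 6)*B(((-1 + 3)/(-4 + 0) + 3) + M) + 0))*(-30) = (-46 + ((5 + 6)*(-2 + (((-1 + 3)/(-4 + 0) + 3) + 0)) + 0))*(-30) = (-46 + (11*(-2 + ((2/(-4) + 3) + 0)) + 0))*(-30) = (-46 + (11*(-2 + ((2*(-¼) + 3) + 0)) + 0))*(-30) = (-46 + (11*(-2 + ((-½ + 3) + 0)) + 0))*(-30) = (-46 + (11*(-2 + (5/2 + 0)) + 0))*(-30) = (-46 + (11*(-2 + 5/2) + 0))*(-30) = (-46 + (11*(½) + 0))*(-30) = (-46 + (11/2 + 0))*(-30) = (-46 + 11/2)*(-30) = -81/2*(-30) = 1215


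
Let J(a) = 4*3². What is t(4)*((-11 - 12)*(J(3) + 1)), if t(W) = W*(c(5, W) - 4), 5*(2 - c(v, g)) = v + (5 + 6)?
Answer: 88504/5 ≈ 17701.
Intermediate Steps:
J(a) = 36 (J(a) = 4*9 = 36)
c(v, g) = -⅕ - v/5 (c(v, g) = 2 - (v + (5 + 6))/5 = 2 - (v + 11)/5 = 2 - (11 + v)/5 = 2 + (-11/5 - v/5) = -⅕ - v/5)
t(W) = -26*W/5 (t(W) = W*((-⅕ - ⅕*5) - 4) = W*((-⅕ - 1) - 4) = W*(-6/5 - 4) = W*(-26/5) = -26*W/5)
t(4)*((-11 - 12)*(J(3) + 1)) = (-26/5*4)*((-11 - 12)*(36 + 1)) = -(-2392)*37/5 = -104/5*(-851) = 88504/5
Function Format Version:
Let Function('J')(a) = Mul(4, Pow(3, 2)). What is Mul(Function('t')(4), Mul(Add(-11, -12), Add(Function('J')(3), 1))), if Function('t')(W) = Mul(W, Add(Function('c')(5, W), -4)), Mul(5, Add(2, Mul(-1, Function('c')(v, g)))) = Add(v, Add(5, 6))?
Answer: Rational(88504, 5) ≈ 17701.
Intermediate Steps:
Function('J')(a) = 36 (Function('J')(a) = Mul(4, 9) = 36)
Function('c')(v, g) = Add(Rational(-1, 5), Mul(Rational(-1, 5), v)) (Function('c')(v, g) = Add(2, Mul(Rational(-1, 5), Add(v, Add(5, 6)))) = Add(2, Mul(Rational(-1, 5), Add(v, 11))) = Add(2, Mul(Rational(-1, 5), Add(11, v))) = Add(2, Add(Rational(-11, 5), Mul(Rational(-1, 5), v))) = Add(Rational(-1, 5), Mul(Rational(-1, 5), v)))
Function('t')(W) = Mul(Rational(-26, 5), W) (Function('t')(W) = Mul(W, Add(Add(Rational(-1, 5), Mul(Rational(-1, 5), 5)), -4)) = Mul(W, Add(Add(Rational(-1, 5), -1), -4)) = Mul(W, Add(Rational(-6, 5), -4)) = Mul(W, Rational(-26, 5)) = Mul(Rational(-26, 5), W))
Mul(Function('t')(4), Mul(Add(-11, -12), Add(Function('J')(3), 1))) = Mul(Mul(Rational(-26, 5), 4), Mul(Add(-11, -12), Add(36, 1))) = Mul(Rational(-104, 5), Mul(-23, 37)) = Mul(Rational(-104, 5), -851) = Rational(88504, 5)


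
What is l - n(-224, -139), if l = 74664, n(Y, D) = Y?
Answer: 74888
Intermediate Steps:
l - n(-224, -139) = 74664 - 1*(-224) = 74664 + 224 = 74888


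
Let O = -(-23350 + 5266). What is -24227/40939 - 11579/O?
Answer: -912153749/740340876 ≈ -1.2321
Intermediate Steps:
O = 18084 (O = -1*(-18084) = 18084)
-24227/40939 - 11579/O = -24227/40939 - 11579/18084 = -912153749/740340876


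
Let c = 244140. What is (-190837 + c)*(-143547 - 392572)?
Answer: -28576751057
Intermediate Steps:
(-190837 + c)*(-143547 - 392572) = (-190837 + 244140)*(-143547 - 392572) = 53303*(-536119) = -28576751057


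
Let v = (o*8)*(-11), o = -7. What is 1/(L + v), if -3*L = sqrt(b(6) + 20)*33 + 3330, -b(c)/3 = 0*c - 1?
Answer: -494/241253 + 11*sqrt(23)/241253 ≈ -0.0018290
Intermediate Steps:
b(c) = 3 (b(c) = -3*(0*c - 1) = -3*(0 - 1) = -3*(-1) = 3)
v = 616 (v = -7*8*(-11) = -56*(-11) = 616)
L = -1110 - 11*sqrt(23) (L = -(sqrt(3 + 20)*33 + 3330)/3 = -(sqrt(23)*33 + 3330)/3 = -(33*sqrt(23) + 3330)/3 = -(3330 + 33*sqrt(23))/3 = -1110 - 11*sqrt(23) ≈ -1162.8)
1/(L + v) = 1/((-1110 - 11*sqrt(23)) + 616) = 1/(-494 - 11*sqrt(23))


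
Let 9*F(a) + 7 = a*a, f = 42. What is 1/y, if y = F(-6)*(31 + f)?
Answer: 9/2117 ≈ 0.0042513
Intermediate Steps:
F(a) = -7/9 + a²/9 (F(a) = -7/9 + (a*a)/9 = -7/9 + a²/9)
y = 2117/9 (y = (-7/9 + (⅑)*(-6)²)*(31 + 42) = (-7/9 + (⅑)*36)*73 = (-7/9 + 4)*73 = (29/9)*73 = 2117/9 ≈ 235.22)
1/y = 1/(2117/9) = 9/2117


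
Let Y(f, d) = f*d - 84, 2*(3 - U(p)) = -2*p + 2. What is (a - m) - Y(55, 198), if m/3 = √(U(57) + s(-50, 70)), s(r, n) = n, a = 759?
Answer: -10047 - 3*√129 ≈ -10081.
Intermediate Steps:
U(p) = 2 + p (U(p) = 3 - (-2*p + 2)/2 = 3 - (2 - 2*p)/2 = 3 + (-1 + p) = 2 + p)
m = 3*√129 (m = 3*√((2 + 57) + 70) = 3*√(59 + 70) = 3*√129 ≈ 34.073)
Y(f, d) = -84 + d*f (Y(f, d) = d*f - 84 = -84 + d*f)
(a - m) - Y(55, 198) = (759 - 3*√129) - (-84 + 198*55) = (759 - 3*√129) - (-84 + 10890) = (759 - 3*√129) - 1*10806 = (759 - 3*√129) - 10806 = -10047 - 3*√129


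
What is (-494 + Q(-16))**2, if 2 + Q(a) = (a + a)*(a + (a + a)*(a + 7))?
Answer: 84640000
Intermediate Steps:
Q(a) = -2 + 2*a*(a + 2*a*(7 + a)) (Q(a) = -2 + (a + a)*(a + (a + a)*(a + 7)) = -2 + (2*a)*(a + (2*a)*(7 + a)) = -2 + (2*a)*(a + 2*a*(7 + a)) = -2 + 2*a*(a + 2*a*(7 + a)))
(-494 + Q(-16))**2 = (-494 + (-2 + 4*(-16)**3 + 30*(-16)**2))**2 = (-494 + (-2 + 4*(-4096) + 30*256))**2 = (-494 + (-2 - 16384 + 7680))**2 = (-494 - 8706)**2 = (-9200)**2 = 84640000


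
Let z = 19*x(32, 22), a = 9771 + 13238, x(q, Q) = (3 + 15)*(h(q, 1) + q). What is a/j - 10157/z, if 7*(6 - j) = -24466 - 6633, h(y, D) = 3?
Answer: 12117481/2802690 ≈ 4.3235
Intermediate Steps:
x(q, Q) = 54 + 18*q (x(q, Q) = (3 + 15)*(3 + q) = 18*(3 + q) = 54 + 18*q)
j = 31141/7 (j = 6 - (-24466 - 6633)/7 = 6 - ⅐*(-31099) = 6 + 31099/7 = 31141/7 ≈ 4448.7)
a = 23009
z = 11970 (z = 19*(54 + 18*32) = 19*(54 + 576) = 19*630 = 11970)
a/j - 10157/z = 23009/(31141/7) - 10157/11970 = 23009*(7/31141) - 10157*1/11970 = 8477/1639 - 1451/1710 = 12117481/2802690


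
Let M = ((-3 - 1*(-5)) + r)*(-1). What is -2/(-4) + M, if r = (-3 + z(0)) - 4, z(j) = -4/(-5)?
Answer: 47/10 ≈ 4.7000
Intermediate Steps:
z(j) = ⅘ (z(j) = -4*(-⅕) = ⅘)
r = -31/5 (r = (-3 + ⅘) - 4 = -11/5 - 4 = -31/5 ≈ -6.2000)
M = 21/5 (M = ((-3 - 1*(-5)) - 31/5)*(-1) = ((-3 + 5) - 31/5)*(-1) = (2 - 31/5)*(-1) = -21/5*(-1) = 21/5 ≈ 4.2000)
-2/(-4) + M = -2/(-4) + 21/5 = -2*(-¼) + 21/5 = ½ + 21/5 = 47/10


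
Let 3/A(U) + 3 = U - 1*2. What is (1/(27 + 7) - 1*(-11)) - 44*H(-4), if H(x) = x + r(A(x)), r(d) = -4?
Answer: 12343/34 ≈ 363.03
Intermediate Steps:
A(U) = 3/(-5 + U) (A(U) = 3/(-3 + (U - 1*2)) = 3/(-3 + (U - 2)) = 3/(-3 + (-2 + U)) = 3/(-5 + U))
H(x) = -4 + x (H(x) = x - 4 = -4 + x)
(1/(27 + 7) - 1*(-11)) - 44*H(-4) = (1/(27 + 7) - 1*(-11)) - 44*(-4 - 4) = (1/34 + 11) - 44*(-8) = (1/34 + 11) + 352 = 375/34 + 352 = 12343/34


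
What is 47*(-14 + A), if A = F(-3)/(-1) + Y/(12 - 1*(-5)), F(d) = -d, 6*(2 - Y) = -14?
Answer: -40138/51 ≈ -787.02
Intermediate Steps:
Y = 13/3 (Y = 2 - 1/6*(-14) = 2 + 7/3 = 13/3 ≈ 4.3333)
A = -140/51 (A = -1*(-3)/(-1) + 13/(3*(12 - 1*(-5))) = 3*(-1) + 13/(3*(12 + 5)) = -3 + (13/3)/17 = -3 + (13/3)*(1/17) = -3 + 13/51 = -140/51 ≈ -2.7451)
47*(-14 + A) = 47*(-14 - 140/51) = 47*(-854/51) = -40138/51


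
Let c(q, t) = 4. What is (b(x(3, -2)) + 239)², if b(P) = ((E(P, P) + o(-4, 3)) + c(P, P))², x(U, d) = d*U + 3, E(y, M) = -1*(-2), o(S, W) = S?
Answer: 59049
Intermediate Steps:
E(y, M) = 2
x(U, d) = 3 + U*d (x(U, d) = U*d + 3 = 3 + U*d)
b(P) = 4 (b(P) = ((2 - 4) + 4)² = (-2 + 4)² = 2² = 4)
(b(x(3, -2)) + 239)² = (4 + 239)² = 243² = 59049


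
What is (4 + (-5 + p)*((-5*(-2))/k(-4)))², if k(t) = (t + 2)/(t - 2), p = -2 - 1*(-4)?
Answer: 7396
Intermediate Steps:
p = 2 (p = -2 + 4 = 2)
k(t) = (2 + t)/(-2 + t)
(4 + (-5 + p)*((-5*(-2))/k(-4)))² = (4 + (-5 + 2)*((-5*(-2))/(((2 - 4)/(-2 - 4)))))² = (4 - 30/(-2/(-6)))² = (4 - 30/((-⅙*(-2))))² = (4 - 30/⅓)² = (4 - 30*3)² = (4 - 3*30)² = (4 - 90)² = (-86)² = 7396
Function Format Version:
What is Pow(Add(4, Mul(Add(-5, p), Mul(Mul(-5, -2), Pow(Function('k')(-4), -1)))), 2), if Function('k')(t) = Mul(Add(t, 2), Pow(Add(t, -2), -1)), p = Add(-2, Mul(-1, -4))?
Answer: 7396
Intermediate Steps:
p = 2 (p = Add(-2, 4) = 2)
Function('k')(t) = Mul(Pow(Add(-2, t), -1), Add(2, t)) (Function('k')(t) = Mul(Add(2, t), Pow(Add(-2, t), -1)) = Mul(Pow(Add(-2, t), -1), Add(2, t)))
Pow(Add(4, Mul(Add(-5, p), Mul(Mul(-5, -2), Pow(Function('k')(-4), -1)))), 2) = Pow(Add(4, Mul(Add(-5, 2), Mul(Mul(-5, -2), Pow(Mul(Pow(Add(-2, -4), -1), Add(2, -4)), -1)))), 2) = Pow(Add(4, Mul(-3, Mul(10, Pow(Mul(Pow(-6, -1), -2), -1)))), 2) = Pow(Add(4, Mul(-3, Mul(10, Pow(Mul(Rational(-1, 6), -2), -1)))), 2) = Pow(Add(4, Mul(-3, Mul(10, Pow(Rational(1, 3), -1)))), 2) = Pow(Add(4, Mul(-3, Mul(10, 3))), 2) = Pow(Add(4, Mul(-3, 30)), 2) = Pow(Add(4, -90), 2) = Pow(-86, 2) = 7396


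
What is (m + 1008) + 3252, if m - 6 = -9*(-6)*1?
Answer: 4320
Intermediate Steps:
m = 60 (m = 6 - 9*(-6)*1 = 6 + 54*1 = 6 + 54 = 60)
(m + 1008) + 3252 = (60 + 1008) + 3252 = 1068 + 3252 = 4320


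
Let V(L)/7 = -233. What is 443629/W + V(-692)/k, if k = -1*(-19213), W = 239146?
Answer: 8133396851/4594712098 ≈ 1.7702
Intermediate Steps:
V(L) = -1631 (V(L) = 7*(-233) = -1631)
k = 19213
443629/W + V(-692)/k = 443629/239146 - 1631/19213 = 8133396851/4594712098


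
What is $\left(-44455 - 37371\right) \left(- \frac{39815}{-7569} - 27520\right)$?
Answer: $\frac{17041006252690}{7569} \approx 2.2514 \cdot 10^{9}$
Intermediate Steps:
$\left(-44455 - 37371\right) \left(- \frac{39815}{-7569} - 27520\right) = - 81826 \left(\left(-39815\right) \left(- \frac{1}{7569}\right) - 27520\right) = - 81826 \left(\frac{39815}{7569} - 27520\right) = \left(-81826\right) \left(- \frac{208259065}{7569}\right) = \frac{17041006252690}{7569}$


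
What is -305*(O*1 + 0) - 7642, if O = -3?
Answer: -6727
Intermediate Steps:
-305*(O*1 + 0) - 7642 = -305*(-3*1 + 0) - 7642 = -305*(-3 + 0) - 7642 = -305*(-3) - 7642 = 915 - 7642 = -6727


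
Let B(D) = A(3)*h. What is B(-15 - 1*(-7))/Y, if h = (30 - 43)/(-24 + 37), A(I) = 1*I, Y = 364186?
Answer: -3/364186 ≈ -8.2375e-6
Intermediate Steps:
A(I) = I
h = -1 (h = -13/13 = -13*1/13 = -1)
B(D) = -3 (B(D) = 3*(-1) = -3)
B(-15 - 1*(-7))/Y = -3/364186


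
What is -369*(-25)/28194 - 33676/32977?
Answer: -215082773/309917846 ≈ -0.69400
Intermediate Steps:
-369*(-25)/28194 - 33676/32977 = 9225*(1/28194) - 33676*1/32977 = 3075/9398 - 33676/32977 = -215082773/309917846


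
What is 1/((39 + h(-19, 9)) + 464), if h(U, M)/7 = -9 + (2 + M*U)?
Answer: -1/743 ≈ -0.0013459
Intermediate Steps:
h(U, M) = -49 + 7*M*U (h(U, M) = 7*(-9 + (2 + M*U)) = 7*(-7 + M*U) = -49 + 7*M*U)
1/((39 + h(-19, 9)) + 464) = 1/((39 + (-49 + 7*9*(-19))) + 464) = 1/((39 + (-49 - 1197)) + 464) = 1/((39 - 1246) + 464) = 1/(-1207 + 464) = 1/(-743) = -1/743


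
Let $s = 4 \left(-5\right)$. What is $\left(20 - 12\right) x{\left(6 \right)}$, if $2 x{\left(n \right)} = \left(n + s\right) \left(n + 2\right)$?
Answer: $-448$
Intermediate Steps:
$s = -20$
$x{\left(n \right)} = \frac{\left(-20 + n\right) \left(2 + n\right)}{2}$ ($x{\left(n \right)} = \frac{\left(n - 20\right) \left(n + 2\right)}{2} = \frac{\left(-20 + n\right) \left(2 + n\right)}{2}$)
$\left(20 - 12\right) x{\left(6 \right)} = \left(20 - 12\right) \left(-20 + \frac{6^{2}}{2} - 54\right) = 8 \left(-20 + \frac{1}{2} \cdot 36 - 54\right) = 8 \left(-20 + 18 - 54\right) = 8 \left(-56\right) = -448$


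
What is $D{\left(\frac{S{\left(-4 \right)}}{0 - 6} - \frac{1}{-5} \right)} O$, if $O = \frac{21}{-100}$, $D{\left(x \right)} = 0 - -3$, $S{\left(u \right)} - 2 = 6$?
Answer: $- \frac{63}{100} \approx -0.63$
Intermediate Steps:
$S{\left(u \right)} = 8$ ($S{\left(u \right)} = 2 + 6 = 8$)
$D{\left(x \right)} = 3$ ($D{\left(x \right)} = 0 + 3 = 3$)
$O = - \frac{21}{100}$ ($O = 21 \left(- \frac{1}{100}\right) = - \frac{21}{100} \approx -0.21$)
$D{\left(\frac{S{\left(-4 \right)}}{0 - 6} - \frac{1}{-5} \right)} O = 3 \left(- \frac{21}{100}\right) = - \frac{63}{100}$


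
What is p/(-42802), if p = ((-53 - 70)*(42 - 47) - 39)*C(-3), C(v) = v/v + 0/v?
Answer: -288/21401 ≈ -0.013457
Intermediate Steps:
C(v) = 1 (C(v) = 1 + 0 = 1)
p = 576 (p = ((-53 - 70)*(42 - 47) - 39)*1 = (-123*(-5) - 39)*1 = (615 - 39)*1 = 576*1 = 576)
p/(-42802) = 576/(-42802) = 576*(-1/42802) = -288/21401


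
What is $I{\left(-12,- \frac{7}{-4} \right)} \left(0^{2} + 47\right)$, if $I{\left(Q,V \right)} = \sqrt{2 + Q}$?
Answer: $47 i \sqrt{10} \approx 148.63 i$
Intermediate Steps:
$I{\left(-12,- \frac{7}{-4} \right)} \left(0^{2} + 47\right) = \sqrt{2 - 12} \left(0^{2} + 47\right) = \sqrt{-10} \left(0 + 47\right) = i \sqrt{10} \cdot 47 = 47 i \sqrt{10}$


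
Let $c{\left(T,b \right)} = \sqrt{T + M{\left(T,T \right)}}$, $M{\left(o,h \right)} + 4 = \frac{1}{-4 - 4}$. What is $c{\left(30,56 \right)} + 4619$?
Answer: $4619 + \frac{3 \sqrt{46}}{4} \approx 4624.1$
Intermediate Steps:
$M{\left(o,h \right)} = - \frac{33}{8}$ ($M{\left(o,h \right)} = -4 + \frac{1}{-4 - 4} = -4 + \frac{1}{-8} = -4 - \frac{1}{8} = - \frac{33}{8}$)
$c{\left(T,b \right)} = \sqrt{- \frac{33}{8} + T}$ ($c{\left(T,b \right)} = \sqrt{T - \frac{33}{8}} = \sqrt{- \frac{33}{8} + T}$)
$c{\left(30,56 \right)} + 4619 = \frac{\sqrt{-66 + 16 \cdot 30}}{4} + 4619 = \frac{\sqrt{-66 + 480}}{4} + 4619 = \frac{\sqrt{414}}{4} + 4619 = \frac{3 \sqrt{46}}{4} + 4619 = 4619 + \frac{3 \sqrt{46}}{4}$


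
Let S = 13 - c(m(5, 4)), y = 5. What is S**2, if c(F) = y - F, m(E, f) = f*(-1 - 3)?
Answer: 64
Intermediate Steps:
m(E, f) = -4*f (m(E, f) = f*(-4) = -4*f)
c(F) = 5 - F
S = -8 (S = 13 - (5 - (-4)*4) = 13 - (5 - 1*(-16)) = 13 - (5 + 16) = 13 - 1*21 = 13 - 21 = -8)
S**2 = (-8)**2 = 64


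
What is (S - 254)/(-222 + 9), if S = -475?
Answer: 243/71 ≈ 3.4225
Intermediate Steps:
(S - 254)/(-222 + 9) = (-475 - 254)/(-222 + 9) = -729/(-213) = -729*(-1/213) = 243/71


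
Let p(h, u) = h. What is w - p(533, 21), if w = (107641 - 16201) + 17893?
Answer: 108800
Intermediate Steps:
w = 109333 (w = 91440 + 17893 = 109333)
w - p(533, 21) = 109333 - 1*533 = 109333 - 533 = 108800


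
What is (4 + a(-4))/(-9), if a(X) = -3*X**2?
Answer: 44/9 ≈ 4.8889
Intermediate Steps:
(4 + a(-4))/(-9) = (4 - 3*(-4)**2)/(-9) = (4 - 3*16)*(-1/9) = (4 - 48)*(-1/9) = -44*(-1/9) = 44/9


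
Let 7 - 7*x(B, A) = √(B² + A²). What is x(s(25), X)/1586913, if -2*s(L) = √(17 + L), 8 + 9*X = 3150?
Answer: 1/1586913 - √39492058/199951038 ≈ -3.0799e-5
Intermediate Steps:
X = 3142/9 (X = -8/9 + (⅑)*3150 = -8/9 + 350 = 3142/9 ≈ 349.11)
s(L) = -√(17 + L)/2
x(B, A) = 1 - √(A² + B²)/7 (x(B, A) = 1 - √(B² + A²)/7 = 1 - √(A² + B²)/7)
x(s(25), X)/1586913 = (1 - √((3142/9)² + (-√(17 + 25)/2)²)/7)/1586913 = (1 - √(9872164/81 + (-√42/2)²)/7)*(1/1586913) = (1 - √(9872164/81 + 21/2)/7)*(1/1586913) = (1 - √39492058/126)*(1/1586913) = 1/1586913 - √39492058/199951038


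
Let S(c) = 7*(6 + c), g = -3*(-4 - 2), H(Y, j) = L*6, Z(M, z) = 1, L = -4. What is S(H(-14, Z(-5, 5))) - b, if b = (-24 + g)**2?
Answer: -162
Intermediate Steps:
H(Y, j) = -24 (H(Y, j) = -4*6 = -24)
g = 18 (g = -3*(-6) = 18)
S(c) = 42 + 7*c
b = 36 (b = (-24 + 18)**2 = (-6)**2 = 36)
S(H(-14, Z(-5, 5))) - b = (42 + 7*(-24)) - 1*36 = (42 - 168) - 36 = -126 - 36 = -162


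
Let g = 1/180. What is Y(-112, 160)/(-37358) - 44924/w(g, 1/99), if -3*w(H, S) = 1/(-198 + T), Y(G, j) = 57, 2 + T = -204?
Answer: -2034064199961/37358 ≈ -5.4448e+7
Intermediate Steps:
T = -206 (T = -2 - 204 = -206)
g = 1/180 ≈ 0.0055556
w(H, S) = 1/1212 (w(H, S) = -1/(3*(-198 - 206)) = -⅓/(-404) = -⅓*(-1/404) = 1/1212)
Y(-112, 160)/(-37358) - 44924/w(g, 1/99) = 57/(-37358) - 44924/1/1212 = 57*(-1/37358) - 44924*1212 = -57/37358 - 54447888 = -2034064199961/37358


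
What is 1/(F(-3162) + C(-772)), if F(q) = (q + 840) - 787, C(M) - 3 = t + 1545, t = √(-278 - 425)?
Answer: -1561/2437424 - I*√703/2437424 ≈ -0.00064043 - 1.0878e-5*I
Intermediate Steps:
t = I*√703 (t = √(-703) = I*√703 ≈ 26.514*I)
C(M) = 1548 + I*√703 (C(M) = 3 + (I*√703 + 1545) = 3 + (1545 + I*√703) = 1548 + I*√703)
F(q) = 53 + q (F(q) = (840 + q) - 787 = 53 + q)
1/(F(-3162) + C(-772)) = 1/((53 - 3162) + (1548 + I*√703)) = 1/(-3109 + (1548 + I*√703)) = 1/(-1561 + I*√703)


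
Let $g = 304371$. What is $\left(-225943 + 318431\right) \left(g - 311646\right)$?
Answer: $-672850200$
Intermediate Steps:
$\left(-225943 + 318431\right) \left(g - 311646\right) = \left(-225943 + 318431\right) \left(304371 - 311646\right) = 92488 \left(-7275\right) = -672850200$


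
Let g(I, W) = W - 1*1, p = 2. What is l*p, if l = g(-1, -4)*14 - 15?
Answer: -170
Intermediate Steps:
g(I, W) = -1 + W (g(I, W) = W - 1 = -1 + W)
l = -85 (l = (-1 - 4)*14 - 15 = -5*14 - 15 = -70 - 15 = -85)
l*p = -85*2 = -170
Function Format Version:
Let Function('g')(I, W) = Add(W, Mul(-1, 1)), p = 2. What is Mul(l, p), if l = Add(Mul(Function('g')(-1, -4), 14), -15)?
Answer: -170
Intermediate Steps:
Function('g')(I, W) = Add(-1, W) (Function('g')(I, W) = Add(W, -1) = Add(-1, W))
l = -85 (l = Add(Mul(Add(-1, -4), 14), -15) = Add(Mul(-5, 14), -15) = Add(-70, -15) = -85)
Mul(l, p) = Mul(-85, 2) = -170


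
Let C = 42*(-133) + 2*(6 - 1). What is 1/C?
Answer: -1/5576 ≈ -0.00017934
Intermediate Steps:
C = -5576 (C = -5586 + 2*5 = -5586 + 10 = -5576)
1/C = 1/(-5576) = -1/5576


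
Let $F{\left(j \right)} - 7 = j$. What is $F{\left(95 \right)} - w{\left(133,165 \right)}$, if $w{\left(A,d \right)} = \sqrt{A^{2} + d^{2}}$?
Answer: $102 - \sqrt{44914} \approx -109.93$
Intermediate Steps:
$F{\left(j \right)} = 7 + j$
$F{\left(95 \right)} - w{\left(133,165 \right)} = \left(7 + 95\right) - \sqrt{133^{2} + 165^{2}} = 102 - \sqrt{17689 + 27225} = 102 - \sqrt{44914}$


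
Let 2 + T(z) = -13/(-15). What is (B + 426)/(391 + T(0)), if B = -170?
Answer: 480/731 ≈ 0.65663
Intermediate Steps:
T(z) = -17/15 (T(z) = -2 - 13/(-15) = -2 - 13*(-1/15) = -2 + 13/15 = -17/15)
(B + 426)/(391 + T(0)) = (-170 + 426)/(391 - 17/15) = 256/(5848/15) = 256*(15/5848) = 480/731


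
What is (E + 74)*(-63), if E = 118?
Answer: -12096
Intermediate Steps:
(E + 74)*(-63) = (118 + 74)*(-63) = 192*(-63) = -12096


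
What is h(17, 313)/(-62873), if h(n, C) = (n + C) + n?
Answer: -347/62873 ≈ -0.0055191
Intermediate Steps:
h(n, C) = C + 2*n (h(n, C) = (C + n) + n = C + 2*n)
h(17, 313)/(-62873) = (313 + 2*17)/(-62873) = (313 + 34)*(-1/62873) = 347*(-1/62873) = -347/62873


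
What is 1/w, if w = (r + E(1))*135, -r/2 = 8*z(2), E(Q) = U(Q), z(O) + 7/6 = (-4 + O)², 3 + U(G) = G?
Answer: -1/6390 ≈ -0.00015649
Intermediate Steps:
U(G) = -3 + G
z(O) = -7/6 + (-4 + O)²
E(Q) = -3 + Q
r = -136/3 (r = -16*(-7/6 + (-4 + 2)²) = -16*(-7/6 + (-2)²) = -16*(-7/6 + 4) = -16*17/6 = -2*68/3 = -136/3 ≈ -45.333)
w = -6390 (w = (-136/3 + (-3 + 1))*135 = (-136/3 - 2)*135 = -142/3*135 = -6390)
1/w = 1/(-6390) = -1/6390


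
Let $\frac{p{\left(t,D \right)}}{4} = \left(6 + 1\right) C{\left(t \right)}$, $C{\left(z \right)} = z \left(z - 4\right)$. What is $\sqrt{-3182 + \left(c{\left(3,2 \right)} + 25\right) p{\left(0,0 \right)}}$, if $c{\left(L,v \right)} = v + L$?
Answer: $i \sqrt{3182} \approx 56.409 i$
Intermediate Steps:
$c{\left(L,v \right)} = L + v$
$C{\left(z \right)} = z \left(-4 + z\right)$
$p{\left(t,D \right)} = 28 t \left(-4 + t\right)$ ($p{\left(t,D \right)} = 4 \left(6 + 1\right) t \left(-4 + t\right) = 4 \cdot 7 t \left(-4 + t\right) = 28 t \left(-4 + t\right)$)
$\sqrt{-3182 + \left(c{\left(3,2 \right)} + 25\right) p{\left(0,0 \right)}} = \sqrt{-3182 + \left(\left(3 + 2\right) + 25\right) 28 \cdot 0 \left(-4 + 0\right)} = \sqrt{-3182 + \left(5 + 25\right) 28 \cdot 0 \left(-4\right)} = \sqrt{-3182 + 30 \cdot 0} = \sqrt{-3182 + 0} = \sqrt{-3182} = i \sqrt{3182}$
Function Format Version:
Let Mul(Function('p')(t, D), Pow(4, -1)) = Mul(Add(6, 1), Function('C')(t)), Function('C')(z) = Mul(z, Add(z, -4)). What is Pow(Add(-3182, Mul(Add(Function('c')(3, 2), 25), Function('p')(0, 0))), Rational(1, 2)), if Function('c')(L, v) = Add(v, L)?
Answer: Mul(I, Pow(3182, Rational(1, 2))) ≈ Mul(56.409, I)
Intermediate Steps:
Function('c')(L, v) = Add(L, v)
Function('C')(z) = Mul(z, Add(-4, z))
Function('p')(t, D) = Mul(28, t, Add(-4, t)) (Function('p')(t, D) = Mul(4, Mul(Add(6, 1), Mul(t, Add(-4, t)))) = Mul(4, Mul(7, Mul(t, Add(-4, t)))) = Mul(4, Mul(7, t, Add(-4, t))) = Mul(28, t, Add(-4, t)))
Pow(Add(-3182, Mul(Add(Function('c')(3, 2), 25), Function('p')(0, 0))), Rational(1, 2)) = Pow(Add(-3182, Mul(Add(Add(3, 2), 25), Mul(28, 0, Add(-4, 0)))), Rational(1, 2)) = Pow(Add(-3182, Mul(Add(5, 25), Mul(28, 0, -4))), Rational(1, 2)) = Pow(Add(-3182, Mul(30, 0)), Rational(1, 2)) = Pow(Add(-3182, 0), Rational(1, 2)) = Pow(-3182, Rational(1, 2)) = Mul(I, Pow(3182, Rational(1, 2)))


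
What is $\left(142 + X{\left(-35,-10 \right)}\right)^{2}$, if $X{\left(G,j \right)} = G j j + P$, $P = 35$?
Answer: $11042329$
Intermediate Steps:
$X{\left(G,j \right)} = 35 + G j^{2}$ ($X{\left(G,j \right)} = G j j + 35 = G j^{2} + 35 = 35 + G j^{2}$)
$\left(142 + X{\left(-35,-10 \right)}\right)^{2} = \left(142 + \left(35 - 35 \left(-10\right)^{2}\right)\right)^{2} = \left(142 + \left(35 - 3500\right)\right)^{2} = \left(142 - 3465\right)^{2} = \left(-3323\right)^{2} = 11042329$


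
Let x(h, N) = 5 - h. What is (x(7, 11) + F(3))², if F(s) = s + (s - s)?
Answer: 1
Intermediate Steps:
F(s) = s (F(s) = s + 0 = s)
(x(7, 11) + F(3))² = ((5 - 1*7) + 3)² = ((5 - 7) + 3)² = (-2 + 3)² = 1² = 1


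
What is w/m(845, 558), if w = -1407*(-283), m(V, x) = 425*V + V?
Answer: 132727/119990 ≈ 1.1061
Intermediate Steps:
m(V, x) = 426*V
w = 398181
w/m(845, 558) = 398181/((426*845)) = 398181/359970 = 398181*(1/359970) = 132727/119990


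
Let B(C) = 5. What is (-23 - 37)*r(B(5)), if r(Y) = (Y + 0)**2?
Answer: -1500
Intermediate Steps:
r(Y) = Y**2
(-23 - 37)*r(B(5)) = (-23 - 37)*5**2 = -60*25 = -1500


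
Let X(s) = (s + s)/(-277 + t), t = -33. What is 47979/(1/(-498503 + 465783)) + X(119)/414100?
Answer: -100763075739240119/64185500 ≈ -1.5699e+9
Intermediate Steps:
X(s) = -s/155 (X(s) = (s + s)/(-277 - 33) = (2*s)/(-310) = (2*s)*(-1/310) = -s/155)
47979/(1/(-498503 + 465783)) + X(119)/414100 = 47979/(1/(-498503 + 465783)) - 1/155*119/414100 = 47979/(1/(-32720)) - 119/155*1/414100 = 47979/(-1/32720) - 119/64185500 = 47979*(-32720) - 119/64185500 = -1569872880 - 119/64185500 = -100763075739240119/64185500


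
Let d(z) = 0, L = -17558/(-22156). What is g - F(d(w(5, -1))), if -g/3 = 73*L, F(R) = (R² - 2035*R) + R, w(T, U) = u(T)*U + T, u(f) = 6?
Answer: -1922601/11078 ≈ -173.55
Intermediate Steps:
L = 8779/11078 (L = -17558*(-1/22156) = 8779/11078 ≈ 0.79247)
w(T, U) = T + 6*U (w(T, U) = 6*U + T = T + 6*U)
F(R) = R² - 2034*R
g = -1922601/11078 (g = -219*8779/11078 = -3*640867/11078 = -1922601/11078 ≈ -173.55)
g - F(d(w(5, -1))) = -1922601/11078 - 0*(-2034 + 0) = -1922601/11078 - 0*(-2034) = -1922601/11078 - 1*0 = -1922601/11078 + 0 = -1922601/11078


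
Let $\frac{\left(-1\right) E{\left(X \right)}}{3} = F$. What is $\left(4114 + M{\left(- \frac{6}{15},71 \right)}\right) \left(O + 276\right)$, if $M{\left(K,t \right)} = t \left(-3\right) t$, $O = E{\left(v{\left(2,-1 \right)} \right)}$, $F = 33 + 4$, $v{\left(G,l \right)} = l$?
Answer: $-1816485$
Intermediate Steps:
$F = 37$
$E{\left(X \right)} = -111$ ($E{\left(X \right)} = \left(-3\right) 37 = -111$)
$O = -111$
$M{\left(K,t \right)} = - 3 t^{2}$ ($M{\left(K,t \right)} = - 3 t t = - 3 t^{2}$)
$\left(4114 + M{\left(- \frac{6}{15},71 \right)}\right) \left(O + 276\right) = \left(4114 - 3 \cdot 71^{2}\right) \left(-111 + 276\right) = \left(4114 - 15123\right) 165 = \left(-11009\right) 165 = -1816485$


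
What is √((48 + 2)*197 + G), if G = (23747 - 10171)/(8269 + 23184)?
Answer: √9744945414578/31453 ≈ 99.249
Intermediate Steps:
G = 13576/31453 ≈ 0.43163
√((48 + 2)*197 + G) = √((48 + 2)*197 + 13576/31453) = √(50*197 + 13576/31453) = √(9850 + 13576/31453) = √(309825626/31453) = √9744945414578/31453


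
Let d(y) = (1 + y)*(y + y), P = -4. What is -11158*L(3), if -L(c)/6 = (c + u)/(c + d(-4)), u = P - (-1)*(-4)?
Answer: -111580/9 ≈ -12398.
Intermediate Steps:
u = -8 (u = -4 - (-1)*(-4) = -4 - 1*4 = -4 - 4 = -8)
d(y) = 2*y*(1 + y) (d(y) = (1 + y)*(2*y) = 2*y*(1 + y))
L(c) = -6*(-8 + c)/(24 + c) (L(c) = -6*(c - 8)/(c + 2*(-4)*(1 - 4)) = -6*(-8 + c)/(c + 2*(-4)*(-3)) = -6*(-8 + c)/(c + 24) = -6*(-8 + c)/(24 + c))
-11158*L(3) = -66948*(8 - 1*3)/(24 + 3) = -66948*(8 - 3)/27 = -66948*5/27 = -11158*10/9 = -111580/9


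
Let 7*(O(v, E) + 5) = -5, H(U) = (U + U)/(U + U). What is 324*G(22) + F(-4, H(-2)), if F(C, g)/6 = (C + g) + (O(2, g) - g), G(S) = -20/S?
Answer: -27168/77 ≈ -352.83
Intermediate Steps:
H(U) = 1 (H(U) = (2*U)/((2*U)) = (2*U)*(1/(2*U)) = 1)
O(v, E) = -40/7 (O(v, E) = -5 + (⅐)*(-5) = -5 - 5/7 = -40/7)
F(C, g) = -240/7 + 6*C (F(C, g) = 6*((C + g) + (-40/7 - g)) = 6*(-40/7 + C) = -240/7 + 6*C)
324*G(22) + F(-4, H(-2)) = 324*(-20/22) + (-240/7 + 6*(-4)) = 324*(-20*1/22) + (-240/7 - 24) = 324*(-10/11) - 408/7 = -3240/11 - 408/7 = -27168/77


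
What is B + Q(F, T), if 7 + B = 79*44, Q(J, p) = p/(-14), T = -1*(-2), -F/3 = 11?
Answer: 24282/7 ≈ 3468.9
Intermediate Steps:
F = -33 (F = -3*11 = -33)
T = 2
Q(J, p) = -p/14 (Q(J, p) = p*(-1/14) = -p/14)
B = 3469 (B = -7 + 79*44 = -7 + 3476 = 3469)
B + Q(F, T) = 3469 - 1/14*2 = 3469 - ⅐ = 24282/7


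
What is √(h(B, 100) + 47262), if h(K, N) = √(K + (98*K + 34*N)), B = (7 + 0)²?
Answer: √(47262 + √8251) ≈ 217.61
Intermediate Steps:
B = 49 (B = 7² = 49)
h(K, N) = √(34*N + 99*K) (h(K, N) = √(K + (34*N + 98*K)) = √(34*N + 99*K))
√(h(B, 100) + 47262) = √(√(34*100 + 99*49) + 47262) = √(√(3400 + 4851) + 47262) = √(√8251 + 47262) = √(47262 + √8251)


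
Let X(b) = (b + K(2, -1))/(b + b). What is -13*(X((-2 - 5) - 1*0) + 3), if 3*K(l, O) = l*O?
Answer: -1937/42 ≈ -46.119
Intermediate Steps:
K(l, O) = O*l/3 (K(l, O) = (l*O)/3 = (O*l)/3 = O*l/3)
X(b) = (-2/3 + b)/(2*b) (X(b) = (b + (1/3)*(-1)*2)/(b + b) = (b - 2/3)/((2*b)) = (-2/3 + b)*(1/(2*b)) = (-2/3 + b)/(2*b))
-13*(X((-2 - 5) - 1*0) + 3) = -13*((-2 + 3*((-2 - 5) - 1*0))/(6*((-2 - 5) - 1*0)) + 3) = -13*((-2 + 3*(-7 + 0))/(6*(-7 + 0)) + 3) = -13*((1/6)*(-2 + 3*(-7))/(-7) + 3) = -13*((1/6)*(-1/7)*(-2 - 21) + 3) = -13*((1/6)*(-1/7)*(-23) + 3) = -13*(23/42 + 3) = -13*149/42 = -1937/42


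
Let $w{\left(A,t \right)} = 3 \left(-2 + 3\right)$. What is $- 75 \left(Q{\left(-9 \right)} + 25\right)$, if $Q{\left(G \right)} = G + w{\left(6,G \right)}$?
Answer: $-1425$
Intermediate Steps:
$w{\left(A,t \right)} = 3$ ($w{\left(A,t \right)} = 3 \cdot 1 = 3$)
$Q{\left(G \right)} = 3 + G$ ($Q{\left(G \right)} = G + 3 = 3 + G$)
$- 75 \left(Q{\left(-9 \right)} + 25\right) = - 75 \left(\left(3 - 9\right) + 25\right) = - 75 \left(-6 + 25\right) = \left(-75\right) 19 = -1425$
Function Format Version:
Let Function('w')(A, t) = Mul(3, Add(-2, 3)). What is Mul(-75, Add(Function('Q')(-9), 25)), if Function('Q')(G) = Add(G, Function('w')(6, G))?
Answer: -1425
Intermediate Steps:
Function('w')(A, t) = 3 (Function('w')(A, t) = Mul(3, 1) = 3)
Function('Q')(G) = Add(3, G) (Function('Q')(G) = Add(G, 3) = Add(3, G))
Mul(-75, Add(Function('Q')(-9), 25)) = Mul(-75, Add(Add(3, -9), 25)) = Mul(-75, Add(-6, 25)) = Mul(-75, 19) = -1425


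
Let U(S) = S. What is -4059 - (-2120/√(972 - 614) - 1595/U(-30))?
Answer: -24673/6 + 1060*√358/179 ≈ -4000.1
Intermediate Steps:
-4059 - (-2120/√(972 - 614) - 1595/U(-30)) = -4059 - (-2120/√(972 - 614) - 1595/(-30)) = -4059 - (-2120*√358/358 - 1595*(-1/30)) = -4059 - (-1060*√358/179 + 319/6) = -4059 - (319/6 - 1060*√358/179) = -4059 + (-319/6 + 1060*√358/179) = -24673/6 + 1060*√358/179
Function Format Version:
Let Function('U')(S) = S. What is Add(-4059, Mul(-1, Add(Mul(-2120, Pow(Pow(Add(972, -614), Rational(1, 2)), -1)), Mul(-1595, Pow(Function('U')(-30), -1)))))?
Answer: Add(Rational(-24673, 6), Mul(Rational(1060, 179), Pow(358, Rational(1, 2)))) ≈ -4000.1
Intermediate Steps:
Add(-4059, Mul(-1, Add(Mul(-2120, Pow(Pow(Add(972, -614), Rational(1, 2)), -1)), Mul(-1595, Pow(Function('U')(-30), -1))))) = Add(-4059, Mul(-1, Add(Mul(-2120, Pow(Pow(Add(972, -614), Rational(1, 2)), -1)), Mul(-1595, Pow(-30, -1))))) = Add(-4059, Mul(-1, Add(Mul(-2120, Pow(Pow(358, Rational(1, 2)), -1)), Mul(-1595, Rational(-1, 30))))) = Add(-4059, Mul(-1, Add(Mul(-2120, Mul(Rational(1, 358), Pow(358, Rational(1, 2)))), Rational(319, 6)))) = Add(-4059, Mul(-1, Add(Mul(Rational(-1060, 179), Pow(358, Rational(1, 2))), Rational(319, 6)))) = Add(-4059, Mul(-1, Add(Rational(319, 6), Mul(Rational(-1060, 179), Pow(358, Rational(1, 2)))))) = Add(-4059, Add(Rational(-319, 6), Mul(Rational(1060, 179), Pow(358, Rational(1, 2))))) = Add(Rational(-24673, 6), Mul(Rational(1060, 179), Pow(358, Rational(1, 2))))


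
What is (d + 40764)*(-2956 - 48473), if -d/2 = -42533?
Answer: -6471311070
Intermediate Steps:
d = 85066 (d = -2*(-42533) = 85066)
(d + 40764)*(-2956 - 48473) = (85066 + 40764)*(-2956 - 48473) = 125830*(-51429) = -6471311070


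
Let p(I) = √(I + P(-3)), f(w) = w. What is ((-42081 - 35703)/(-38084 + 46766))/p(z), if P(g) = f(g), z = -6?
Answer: 12964*I/4341 ≈ 2.9864*I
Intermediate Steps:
P(g) = g
p(I) = √(-3 + I) (p(I) = √(I - 3) = √(-3 + I))
((-42081 - 35703)/(-38084 + 46766))/p(z) = ((-42081 - 35703)/(-38084 + 46766))/(√(-3 - 6)) = (-77784/8682)/(√(-9)) = (-77784*1/8682)/((3*I)) = -(-12964)*I/4341 = 12964*I/4341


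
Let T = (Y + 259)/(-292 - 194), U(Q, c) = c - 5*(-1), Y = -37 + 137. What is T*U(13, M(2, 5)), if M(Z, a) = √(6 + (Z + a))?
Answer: -1795/486 - 359*√13/486 ≈ -6.3568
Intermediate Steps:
Y = 100
M(Z, a) = √(6 + Z + a)
U(Q, c) = 5 + c (U(Q, c) = c + 5 = 5 + c)
T = -359/486 (T = (100 + 259)/(-292 - 194) = 359/(-486) = 359*(-1/486) = -359/486 ≈ -0.73868)
T*U(13, M(2, 5)) = -359*(5 + √(6 + 2 + 5))/486 = -359*(5 + √13)/486 = -1795/486 - 359*√13/486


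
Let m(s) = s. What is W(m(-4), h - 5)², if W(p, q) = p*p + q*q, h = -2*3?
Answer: 18769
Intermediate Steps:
h = -6
W(p, q) = p² + q²
W(m(-4), h - 5)² = ((-4)² + (-6 - 5)²)² = (16 + (-11)²)² = (16 + 121)² = 137² = 18769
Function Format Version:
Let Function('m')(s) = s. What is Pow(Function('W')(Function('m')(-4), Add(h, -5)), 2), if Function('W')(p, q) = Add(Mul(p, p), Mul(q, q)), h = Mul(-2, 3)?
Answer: 18769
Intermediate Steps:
h = -6
Function('W')(p, q) = Add(Pow(p, 2), Pow(q, 2))
Pow(Function('W')(Function('m')(-4), Add(h, -5)), 2) = Pow(Add(Pow(-4, 2), Pow(Add(-6, -5), 2)), 2) = Pow(Add(16, Pow(-11, 2)), 2) = Pow(Add(16, 121), 2) = Pow(137, 2) = 18769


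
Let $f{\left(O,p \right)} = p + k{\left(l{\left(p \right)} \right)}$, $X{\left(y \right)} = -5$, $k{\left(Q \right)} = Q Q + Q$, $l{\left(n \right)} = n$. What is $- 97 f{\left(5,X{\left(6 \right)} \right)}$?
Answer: $-1455$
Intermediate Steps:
$k{\left(Q \right)} = Q + Q^{2}$ ($k{\left(Q \right)} = Q^{2} + Q = Q + Q^{2}$)
$f{\left(O,p \right)} = p + p \left(1 + p\right)$
$- 97 f{\left(5,X{\left(6 \right)} \right)} = - 97 \left(- 5 \left(2 - 5\right)\right) = - 97 \left(\left(-5\right) \left(-3\right)\right) = \left(-97\right) 15 = -1455$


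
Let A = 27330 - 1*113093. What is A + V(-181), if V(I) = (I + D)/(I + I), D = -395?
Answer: -15522815/181 ≈ -85761.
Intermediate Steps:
A = -85763 (A = 27330 - 113093 = -85763)
V(I) = (-395 + I)/(2*I) (V(I) = (I - 395)/(I + I) = (-395 + I)/((2*I)) = (-395 + I)*(1/(2*I)) = (-395 + I)/(2*I))
A + V(-181) = -85763 + (½)*(-395 - 181)/(-181) = -85763 + (½)*(-1/181)*(-576) = -85763 + 288/181 = -15522815/181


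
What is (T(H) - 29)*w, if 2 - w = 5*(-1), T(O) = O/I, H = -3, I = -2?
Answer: -385/2 ≈ -192.50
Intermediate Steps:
T(O) = -O/2 (T(O) = O/(-2) = O*(-½) = -O/2)
w = 7 (w = 2 - 5*(-1) = 2 - 1*(-5) = 2 + 5 = 7)
(T(H) - 29)*w = (-½*(-3) - 29)*7 = (3/2 - 29)*7 = -55/2*7 = -385/2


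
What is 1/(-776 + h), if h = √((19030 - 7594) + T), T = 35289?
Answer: -776/555451 - 5*√1869/555451 ≈ -0.0017862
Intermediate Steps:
h = 5*√1869 (h = √((19030 - 7594) + 35289) = √(11436 + 35289) = √46725 = 5*√1869 ≈ 216.16)
1/(-776 + h) = 1/(-776 + 5*√1869)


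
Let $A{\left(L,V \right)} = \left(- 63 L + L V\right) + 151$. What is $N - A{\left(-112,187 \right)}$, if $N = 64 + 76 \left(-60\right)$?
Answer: $9241$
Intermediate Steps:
$A{\left(L,V \right)} = 151 - 63 L + L V$
$N = -4496$ ($N = 64 - 4560 = -4496$)
$N - A{\left(-112,187 \right)} = -4496 - \left(151 - -7056 - 20944\right) = -4496 - \left(151 + 7056 - 20944\right) = -4496 - -13737 = -4496 + 13737 = 9241$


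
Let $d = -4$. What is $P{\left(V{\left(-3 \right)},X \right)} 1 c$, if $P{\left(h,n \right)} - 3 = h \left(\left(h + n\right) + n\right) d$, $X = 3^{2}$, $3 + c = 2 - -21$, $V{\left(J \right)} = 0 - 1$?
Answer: $1420$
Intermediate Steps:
$V{\left(J \right)} = -1$ ($V{\left(J \right)} = 0 - 1 = -1$)
$c = 20$ ($c = -3 + \left(2 - -21\right) = -3 + \left(2 + 21\right) = -3 + 23 = 20$)
$X = 9$
$P{\left(h,n \right)} = 3 - 4 h \left(h + 2 n\right)$ ($P{\left(h,n \right)} = 3 + h \left(\left(h + n\right) + n\right) \left(-4\right) = 3 + h \left(h + 2 n\right) \left(-4\right) = 3 - 4 h \left(h + 2 n\right)$)
$P{\left(V{\left(-3 \right)},X \right)} 1 c = \left(3 - 4 \left(-1\right)^{2} - \left(-8\right) 9\right) 1 \cdot 20 = \left(3 - 4 + 72\right) 1 \cdot 20 = 71 \cdot 1 \cdot 20 = 71 \cdot 20 = 1420$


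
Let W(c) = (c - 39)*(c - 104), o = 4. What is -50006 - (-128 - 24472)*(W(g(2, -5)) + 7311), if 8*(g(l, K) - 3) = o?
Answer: 267567244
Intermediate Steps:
g(l, K) = 7/2 (g(l, K) = 3 + (1/8)*4 = 3 + 1/2 = 7/2)
W(c) = (-104 + c)*(-39 + c) (W(c) = (-39 + c)*(-104 + c) = (-104 + c)*(-39 + c))
-50006 - (-128 - 24472)*(W(g(2, -5)) + 7311) = -50006 - (-128 - 24472)*((4056 + (7/2)**2 - 143*7/2) + 7311) = -50006 - (-24600)*((4056 + 49/4 - 1001/2) + 7311) = -50006 - (-24600)*(14271/4 + 7311) = -50006 - (-24600)*43515/4 = -50006 - 1*(-267617250) = -50006 + 267617250 = 267567244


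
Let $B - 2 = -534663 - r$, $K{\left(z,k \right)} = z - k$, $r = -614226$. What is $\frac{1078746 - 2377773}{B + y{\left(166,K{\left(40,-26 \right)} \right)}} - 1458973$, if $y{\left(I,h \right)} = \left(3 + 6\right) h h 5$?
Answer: $- \frac{402072373232}{275585} \approx -1.459 \cdot 10^{6}$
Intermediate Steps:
$y{\left(I,h \right)} = 45 h^{2}$ ($y{\left(I,h \right)} = 9 h^{2} \cdot 5 = 9 \cdot 5 h^{2} = 45 h^{2}$)
$B = 79565$ ($B = 2 - -79563 = 2 + \left(-534663 + 614226\right) = 2 + 79563 = 79565$)
$\frac{1078746 - 2377773}{B + y{\left(166,K{\left(40,-26 \right)} \right)}} - 1458973 = \frac{1078746 - 2377773}{79565 + 45 \left(40 - -26\right)^{2}} - 1458973 = - \frac{1299027}{79565 + 45 \left(40 + 26\right)^{2}} - 1458973 = - \frac{1299027}{79565 + 45 \cdot 66^{2}} - 1458973 = - \frac{1299027}{79565 + 45 \cdot 4356} - 1458973 = - \frac{1299027}{79565 + 196020} - 1458973 = - \frac{1299027}{275585} - 1458973 = - \frac{402072373232}{275585}$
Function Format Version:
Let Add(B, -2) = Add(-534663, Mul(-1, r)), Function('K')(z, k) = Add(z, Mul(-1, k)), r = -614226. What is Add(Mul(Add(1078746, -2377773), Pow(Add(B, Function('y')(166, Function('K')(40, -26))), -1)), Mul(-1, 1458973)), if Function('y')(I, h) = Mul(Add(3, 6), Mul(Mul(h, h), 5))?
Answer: Rational(-402072373232, 275585) ≈ -1.4590e+6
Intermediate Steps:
Function('y')(I, h) = Mul(45, Pow(h, 2)) (Function('y')(I, h) = Mul(9, Mul(Pow(h, 2), 5)) = Mul(9, Mul(5, Pow(h, 2))) = Mul(45, Pow(h, 2)))
B = 79565 (B = Add(2, Add(-534663, Mul(-1, -614226))) = Add(2, Add(-534663, 614226)) = Add(2, 79563) = 79565)
Add(Mul(Add(1078746, -2377773), Pow(Add(B, Function('y')(166, Function('K')(40, -26))), -1)), Mul(-1, 1458973)) = Add(Mul(Add(1078746, -2377773), Pow(Add(79565, Mul(45, Pow(Add(40, Mul(-1, -26)), 2))), -1)), Mul(-1, 1458973)) = Add(Mul(-1299027, Pow(Add(79565, Mul(45, Pow(Add(40, 26), 2))), -1)), -1458973) = Add(Mul(-1299027, Pow(Add(79565, Mul(45, Pow(66, 2))), -1)), -1458973) = Add(Mul(-1299027, Pow(Add(79565, Mul(45, 4356)), -1)), -1458973) = Add(Mul(-1299027, Pow(Add(79565, 196020), -1)), -1458973) = Add(Mul(-1299027, Pow(275585, -1)), -1458973) = Add(Mul(-1299027, Rational(1, 275585)), -1458973) = Add(Rational(-1299027, 275585), -1458973) = Rational(-402072373232, 275585)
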